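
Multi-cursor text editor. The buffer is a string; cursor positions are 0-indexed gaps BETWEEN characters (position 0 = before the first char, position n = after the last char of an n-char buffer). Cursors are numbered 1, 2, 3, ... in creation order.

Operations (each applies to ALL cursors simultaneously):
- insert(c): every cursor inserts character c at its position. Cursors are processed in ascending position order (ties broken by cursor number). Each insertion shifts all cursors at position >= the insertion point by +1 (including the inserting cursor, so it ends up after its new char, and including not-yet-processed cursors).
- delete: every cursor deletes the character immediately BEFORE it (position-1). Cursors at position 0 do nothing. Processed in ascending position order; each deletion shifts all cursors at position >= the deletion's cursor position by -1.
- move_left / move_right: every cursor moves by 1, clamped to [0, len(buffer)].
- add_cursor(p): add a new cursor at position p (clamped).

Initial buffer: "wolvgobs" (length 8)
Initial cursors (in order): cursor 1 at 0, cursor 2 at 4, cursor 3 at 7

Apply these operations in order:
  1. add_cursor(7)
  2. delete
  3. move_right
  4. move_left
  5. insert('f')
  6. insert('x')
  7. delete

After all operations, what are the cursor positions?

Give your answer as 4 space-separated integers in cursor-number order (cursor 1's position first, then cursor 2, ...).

After op 1 (add_cursor(7)): buffer="wolvgobs" (len 8), cursors c1@0 c2@4 c3@7 c4@7, authorship ........
After op 2 (delete): buffer="wolgs" (len 5), cursors c1@0 c2@3 c3@4 c4@4, authorship .....
After op 3 (move_right): buffer="wolgs" (len 5), cursors c1@1 c2@4 c3@5 c4@5, authorship .....
After op 4 (move_left): buffer="wolgs" (len 5), cursors c1@0 c2@3 c3@4 c4@4, authorship .....
After op 5 (insert('f')): buffer="fwolfgffs" (len 9), cursors c1@1 c2@5 c3@8 c4@8, authorship 1...2.34.
After op 6 (insert('x')): buffer="fxwolfxgffxxs" (len 13), cursors c1@2 c2@7 c3@12 c4@12, authorship 11...22.3434.
After op 7 (delete): buffer="fwolfgffs" (len 9), cursors c1@1 c2@5 c3@8 c4@8, authorship 1...2.34.

Answer: 1 5 8 8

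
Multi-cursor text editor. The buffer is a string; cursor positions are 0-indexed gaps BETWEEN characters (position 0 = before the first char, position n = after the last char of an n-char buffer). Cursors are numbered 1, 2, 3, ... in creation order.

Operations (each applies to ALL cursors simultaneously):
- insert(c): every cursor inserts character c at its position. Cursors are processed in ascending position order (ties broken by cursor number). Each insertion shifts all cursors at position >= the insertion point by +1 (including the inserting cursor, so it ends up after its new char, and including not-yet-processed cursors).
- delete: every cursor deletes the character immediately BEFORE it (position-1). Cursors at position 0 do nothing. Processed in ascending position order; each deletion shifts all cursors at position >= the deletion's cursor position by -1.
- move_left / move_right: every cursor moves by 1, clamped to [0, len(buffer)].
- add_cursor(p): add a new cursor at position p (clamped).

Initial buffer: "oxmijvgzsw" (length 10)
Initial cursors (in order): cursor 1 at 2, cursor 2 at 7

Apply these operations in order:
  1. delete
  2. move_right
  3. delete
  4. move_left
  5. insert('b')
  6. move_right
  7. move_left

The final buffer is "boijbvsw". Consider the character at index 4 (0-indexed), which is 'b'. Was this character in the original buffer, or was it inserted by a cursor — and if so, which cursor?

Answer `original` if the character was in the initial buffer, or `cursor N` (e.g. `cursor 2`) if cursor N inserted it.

Answer: cursor 2

Derivation:
After op 1 (delete): buffer="omijvzsw" (len 8), cursors c1@1 c2@5, authorship ........
After op 2 (move_right): buffer="omijvzsw" (len 8), cursors c1@2 c2@6, authorship ........
After op 3 (delete): buffer="oijvsw" (len 6), cursors c1@1 c2@4, authorship ......
After op 4 (move_left): buffer="oijvsw" (len 6), cursors c1@0 c2@3, authorship ......
After op 5 (insert('b')): buffer="boijbvsw" (len 8), cursors c1@1 c2@5, authorship 1...2...
After op 6 (move_right): buffer="boijbvsw" (len 8), cursors c1@2 c2@6, authorship 1...2...
After op 7 (move_left): buffer="boijbvsw" (len 8), cursors c1@1 c2@5, authorship 1...2...
Authorship (.=original, N=cursor N): 1 . . . 2 . . .
Index 4: author = 2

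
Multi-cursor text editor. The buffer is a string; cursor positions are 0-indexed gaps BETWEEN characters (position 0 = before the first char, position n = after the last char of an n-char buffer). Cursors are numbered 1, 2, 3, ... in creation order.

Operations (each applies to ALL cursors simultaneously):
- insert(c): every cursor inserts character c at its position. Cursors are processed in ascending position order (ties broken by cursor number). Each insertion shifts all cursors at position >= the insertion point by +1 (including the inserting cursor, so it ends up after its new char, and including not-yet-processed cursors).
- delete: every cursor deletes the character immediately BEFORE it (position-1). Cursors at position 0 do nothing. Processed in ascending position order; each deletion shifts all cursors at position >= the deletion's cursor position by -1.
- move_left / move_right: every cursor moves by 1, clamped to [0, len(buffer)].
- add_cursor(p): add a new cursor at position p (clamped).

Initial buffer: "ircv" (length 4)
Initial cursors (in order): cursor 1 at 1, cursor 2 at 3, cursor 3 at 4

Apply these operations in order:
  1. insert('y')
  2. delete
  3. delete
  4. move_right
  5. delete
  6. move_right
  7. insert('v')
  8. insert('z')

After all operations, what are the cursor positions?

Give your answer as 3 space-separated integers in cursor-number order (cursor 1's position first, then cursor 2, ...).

Answer: 6 6 6

Derivation:
After op 1 (insert('y')): buffer="iyrcyvy" (len 7), cursors c1@2 c2@5 c3@7, authorship .1..2.3
After op 2 (delete): buffer="ircv" (len 4), cursors c1@1 c2@3 c3@4, authorship ....
After op 3 (delete): buffer="r" (len 1), cursors c1@0 c2@1 c3@1, authorship .
After op 4 (move_right): buffer="r" (len 1), cursors c1@1 c2@1 c3@1, authorship .
After op 5 (delete): buffer="" (len 0), cursors c1@0 c2@0 c3@0, authorship 
After op 6 (move_right): buffer="" (len 0), cursors c1@0 c2@0 c3@0, authorship 
After op 7 (insert('v')): buffer="vvv" (len 3), cursors c1@3 c2@3 c3@3, authorship 123
After op 8 (insert('z')): buffer="vvvzzz" (len 6), cursors c1@6 c2@6 c3@6, authorship 123123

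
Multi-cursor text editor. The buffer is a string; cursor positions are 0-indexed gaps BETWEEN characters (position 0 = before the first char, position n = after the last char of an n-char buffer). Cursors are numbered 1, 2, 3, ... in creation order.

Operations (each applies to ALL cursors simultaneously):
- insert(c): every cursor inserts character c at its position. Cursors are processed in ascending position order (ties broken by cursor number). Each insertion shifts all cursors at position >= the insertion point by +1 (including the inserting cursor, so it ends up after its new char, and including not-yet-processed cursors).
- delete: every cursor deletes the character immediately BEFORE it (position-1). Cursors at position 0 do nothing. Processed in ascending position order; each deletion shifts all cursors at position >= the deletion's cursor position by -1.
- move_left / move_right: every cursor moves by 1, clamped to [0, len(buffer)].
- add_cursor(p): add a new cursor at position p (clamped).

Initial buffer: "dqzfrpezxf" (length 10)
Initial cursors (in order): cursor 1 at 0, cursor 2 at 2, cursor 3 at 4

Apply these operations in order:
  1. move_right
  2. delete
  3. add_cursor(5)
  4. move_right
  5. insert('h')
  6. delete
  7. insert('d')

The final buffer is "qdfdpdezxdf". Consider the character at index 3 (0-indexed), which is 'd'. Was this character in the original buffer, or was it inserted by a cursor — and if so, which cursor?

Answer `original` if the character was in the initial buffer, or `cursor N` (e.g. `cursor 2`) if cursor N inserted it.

Answer: cursor 2

Derivation:
After op 1 (move_right): buffer="dqzfrpezxf" (len 10), cursors c1@1 c2@3 c3@5, authorship ..........
After op 2 (delete): buffer="qfpezxf" (len 7), cursors c1@0 c2@1 c3@2, authorship .......
After op 3 (add_cursor(5)): buffer="qfpezxf" (len 7), cursors c1@0 c2@1 c3@2 c4@5, authorship .......
After op 4 (move_right): buffer="qfpezxf" (len 7), cursors c1@1 c2@2 c3@3 c4@6, authorship .......
After op 5 (insert('h')): buffer="qhfhphezxhf" (len 11), cursors c1@2 c2@4 c3@6 c4@10, authorship .1.2.3...4.
After op 6 (delete): buffer="qfpezxf" (len 7), cursors c1@1 c2@2 c3@3 c4@6, authorship .......
After op 7 (insert('d')): buffer="qdfdpdezxdf" (len 11), cursors c1@2 c2@4 c3@6 c4@10, authorship .1.2.3...4.
Authorship (.=original, N=cursor N): . 1 . 2 . 3 . . . 4 .
Index 3: author = 2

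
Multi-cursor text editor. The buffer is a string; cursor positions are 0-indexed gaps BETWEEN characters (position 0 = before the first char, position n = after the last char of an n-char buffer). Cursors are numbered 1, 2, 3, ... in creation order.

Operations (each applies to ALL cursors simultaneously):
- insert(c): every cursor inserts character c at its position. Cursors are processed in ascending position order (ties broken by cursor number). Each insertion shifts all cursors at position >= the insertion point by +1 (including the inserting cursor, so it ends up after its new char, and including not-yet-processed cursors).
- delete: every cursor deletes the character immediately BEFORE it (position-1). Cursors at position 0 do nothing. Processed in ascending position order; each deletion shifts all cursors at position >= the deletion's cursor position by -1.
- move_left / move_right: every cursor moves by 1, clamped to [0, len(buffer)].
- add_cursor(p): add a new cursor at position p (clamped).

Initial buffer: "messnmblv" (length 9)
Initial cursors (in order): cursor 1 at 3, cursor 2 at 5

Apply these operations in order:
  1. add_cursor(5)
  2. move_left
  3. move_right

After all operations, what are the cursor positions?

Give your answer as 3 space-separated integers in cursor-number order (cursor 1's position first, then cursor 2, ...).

Answer: 3 5 5

Derivation:
After op 1 (add_cursor(5)): buffer="messnmblv" (len 9), cursors c1@3 c2@5 c3@5, authorship .........
After op 2 (move_left): buffer="messnmblv" (len 9), cursors c1@2 c2@4 c3@4, authorship .........
After op 3 (move_right): buffer="messnmblv" (len 9), cursors c1@3 c2@5 c3@5, authorship .........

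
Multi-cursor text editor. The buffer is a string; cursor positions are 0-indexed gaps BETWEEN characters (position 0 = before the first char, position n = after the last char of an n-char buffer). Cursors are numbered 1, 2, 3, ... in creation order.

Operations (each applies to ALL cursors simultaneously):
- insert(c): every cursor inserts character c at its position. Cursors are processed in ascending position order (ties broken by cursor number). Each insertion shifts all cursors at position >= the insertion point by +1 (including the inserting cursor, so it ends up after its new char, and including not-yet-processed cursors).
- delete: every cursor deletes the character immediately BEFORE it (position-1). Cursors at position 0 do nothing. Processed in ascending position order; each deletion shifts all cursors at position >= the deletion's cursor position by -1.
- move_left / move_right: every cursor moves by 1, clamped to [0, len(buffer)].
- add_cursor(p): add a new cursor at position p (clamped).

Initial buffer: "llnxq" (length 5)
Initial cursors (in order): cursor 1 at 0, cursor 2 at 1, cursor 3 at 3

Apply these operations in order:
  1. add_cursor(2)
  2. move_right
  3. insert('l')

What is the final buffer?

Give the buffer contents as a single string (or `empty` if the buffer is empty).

After op 1 (add_cursor(2)): buffer="llnxq" (len 5), cursors c1@0 c2@1 c4@2 c3@3, authorship .....
After op 2 (move_right): buffer="llnxq" (len 5), cursors c1@1 c2@2 c4@3 c3@4, authorship .....
After op 3 (insert('l')): buffer="llllnlxlq" (len 9), cursors c1@2 c2@4 c4@6 c3@8, authorship .1.2.4.3.

Answer: llllnlxlq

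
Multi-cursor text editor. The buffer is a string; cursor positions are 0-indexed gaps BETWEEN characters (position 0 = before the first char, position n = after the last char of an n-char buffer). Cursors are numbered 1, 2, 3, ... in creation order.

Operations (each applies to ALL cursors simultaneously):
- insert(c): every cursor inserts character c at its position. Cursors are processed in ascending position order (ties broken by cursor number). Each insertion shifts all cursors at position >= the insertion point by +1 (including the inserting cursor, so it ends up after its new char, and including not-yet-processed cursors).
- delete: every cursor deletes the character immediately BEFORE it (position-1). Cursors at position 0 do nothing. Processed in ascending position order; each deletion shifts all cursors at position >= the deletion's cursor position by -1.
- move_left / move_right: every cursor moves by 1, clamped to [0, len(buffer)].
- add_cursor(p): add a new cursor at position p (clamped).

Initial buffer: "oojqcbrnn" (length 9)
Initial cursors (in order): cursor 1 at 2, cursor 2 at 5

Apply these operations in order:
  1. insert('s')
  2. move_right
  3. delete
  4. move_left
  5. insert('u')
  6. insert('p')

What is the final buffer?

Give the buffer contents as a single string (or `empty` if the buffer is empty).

Answer: ooupsqcupsrnn

Derivation:
After op 1 (insert('s')): buffer="oosjqcsbrnn" (len 11), cursors c1@3 c2@7, authorship ..1...2....
After op 2 (move_right): buffer="oosjqcsbrnn" (len 11), cursors c1@4 c2@8, authorship ..1...2....
After op 3 (delete): buffer="oosqcsrnn" (len 9), cursors c1@3 c2@6, authorship ..1..2...
After op 4 (move_left): buffer="oosqcsrnn" (len 9), cursors c1@2 c2@5, authorship ..1..2...
After op 5 (insert('u')): buffer="oousqcusrnn" (len 11), cursors c1@3 c2@7, authorship ..11..22...
After op 6 (insert('p')): buffer="ooupsqcupsrnn" (len 13), cursors c1@4 c2@9, authorship ..111..222...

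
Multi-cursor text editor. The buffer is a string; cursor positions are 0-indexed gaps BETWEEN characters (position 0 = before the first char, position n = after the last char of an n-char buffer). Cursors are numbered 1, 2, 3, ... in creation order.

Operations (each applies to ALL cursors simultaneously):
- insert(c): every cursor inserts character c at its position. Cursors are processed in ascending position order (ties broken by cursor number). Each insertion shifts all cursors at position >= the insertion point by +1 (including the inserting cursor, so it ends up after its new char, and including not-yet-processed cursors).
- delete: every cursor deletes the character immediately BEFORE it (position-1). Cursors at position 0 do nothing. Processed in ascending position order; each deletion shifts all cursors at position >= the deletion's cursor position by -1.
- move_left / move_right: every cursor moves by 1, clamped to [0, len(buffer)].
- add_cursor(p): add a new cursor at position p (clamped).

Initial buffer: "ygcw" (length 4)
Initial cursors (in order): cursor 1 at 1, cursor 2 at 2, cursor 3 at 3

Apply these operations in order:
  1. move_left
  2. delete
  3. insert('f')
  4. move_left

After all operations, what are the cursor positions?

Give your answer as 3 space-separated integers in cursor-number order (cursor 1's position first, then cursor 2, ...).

Answer: 2 2 2

Derivation:
After op 1 (move_left): buffer="ygcw" (len 4), cursors c1@0 c2@1 c3@2, authorship ....
After op 2 (delete): buffer="cw" (len 2), cursors c1@0 c2@0 c3@0, authorship ..
After op 3 (insert('f')): buffer="fffcw" (len 5), cursors c1@3 c2@3 c3@3, authorship 123..
After op 4 (move_left): buffer="fffcw" (len 5), cursors c1@2 c2@2 c3@2, authorship 123..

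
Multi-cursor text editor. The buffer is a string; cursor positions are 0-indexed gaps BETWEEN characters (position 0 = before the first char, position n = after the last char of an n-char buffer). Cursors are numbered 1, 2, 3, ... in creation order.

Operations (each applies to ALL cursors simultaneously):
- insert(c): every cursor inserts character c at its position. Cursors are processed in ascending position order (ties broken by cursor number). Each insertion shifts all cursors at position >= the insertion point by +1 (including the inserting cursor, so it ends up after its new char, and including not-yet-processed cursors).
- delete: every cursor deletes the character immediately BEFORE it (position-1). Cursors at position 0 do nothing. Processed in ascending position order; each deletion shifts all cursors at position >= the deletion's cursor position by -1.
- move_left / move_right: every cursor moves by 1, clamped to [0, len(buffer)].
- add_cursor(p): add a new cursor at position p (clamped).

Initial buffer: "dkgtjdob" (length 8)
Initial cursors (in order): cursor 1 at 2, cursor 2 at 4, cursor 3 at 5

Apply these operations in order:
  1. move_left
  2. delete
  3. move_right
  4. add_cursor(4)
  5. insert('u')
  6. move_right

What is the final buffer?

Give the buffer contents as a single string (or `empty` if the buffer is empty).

Answer: kujuudoub

Derivation:
After op 1 (move_left): buffer="dkgtjdob" (len 8), cursors c1@1 c2@3 c3@4, authorship ........
After op 2 (delete): buffer="kjdob" (len 5), cursors c1@0 c2@1 c3@1, authorship .....
After op 3 (move_right): buffer="kjdob" (len 5), cursors c1@1 c2@2 c3@2, authorship .....
After op 4 (add_cursor(4)): buffer="kjdob" (len 5), cursors c1@1 c2@2 c3@2 c4@4, authorship .....
After op 5 (insert('u')): buffer="kujuudoub" (len 9), cursors c1@2 c2@5 c3@5 c4@8, authorship .1.23..4.
After op 6 (move_right): buffer="kujuudoub" (len 9), cursors c1@3 c2@6 c3@6 c4@9, authorship .1.23..4.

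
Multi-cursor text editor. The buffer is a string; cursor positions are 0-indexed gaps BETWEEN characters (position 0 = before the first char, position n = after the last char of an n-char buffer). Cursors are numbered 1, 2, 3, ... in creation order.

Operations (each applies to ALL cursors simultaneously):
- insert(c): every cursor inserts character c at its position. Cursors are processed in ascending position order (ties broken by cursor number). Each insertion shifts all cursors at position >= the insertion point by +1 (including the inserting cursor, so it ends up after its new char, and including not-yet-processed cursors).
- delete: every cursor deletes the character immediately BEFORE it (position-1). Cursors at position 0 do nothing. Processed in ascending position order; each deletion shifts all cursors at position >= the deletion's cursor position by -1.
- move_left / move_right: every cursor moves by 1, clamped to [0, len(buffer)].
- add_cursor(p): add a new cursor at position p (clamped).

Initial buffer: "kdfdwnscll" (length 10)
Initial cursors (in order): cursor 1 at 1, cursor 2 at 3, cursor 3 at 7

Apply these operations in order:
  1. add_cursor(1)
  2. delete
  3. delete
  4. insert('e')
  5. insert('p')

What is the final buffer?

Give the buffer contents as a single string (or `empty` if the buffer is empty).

Answer: eeepppdwepcll

Derivation:
After op 1 (add_cursor(1)): buffer="kdfdwnscll" (len 10), cursors c1@1 c4@1 c2@3 c3@7, authorship ..........
After op 2 (delete): buffer="ddwncll" (len 7), cursors c1@0 c4@0 c2@1 c3@4, authorship .......
After op 3 (delete): buffer="dwcll" (len 5), cursors c1@0 c2@0 c4@0 c3@2, authorship .....
After op 4 (insert('e')): buffer="eeedwecll" (len 9), cursors c1@3 c2@3 c4@3 c3@6, authorship 124..3...
After op 5 (insert('p')): buffer="eeepppdwepcll" (len 13), cursors c1@6 c2@6 c4@6 c3@10, authorship 124124..33...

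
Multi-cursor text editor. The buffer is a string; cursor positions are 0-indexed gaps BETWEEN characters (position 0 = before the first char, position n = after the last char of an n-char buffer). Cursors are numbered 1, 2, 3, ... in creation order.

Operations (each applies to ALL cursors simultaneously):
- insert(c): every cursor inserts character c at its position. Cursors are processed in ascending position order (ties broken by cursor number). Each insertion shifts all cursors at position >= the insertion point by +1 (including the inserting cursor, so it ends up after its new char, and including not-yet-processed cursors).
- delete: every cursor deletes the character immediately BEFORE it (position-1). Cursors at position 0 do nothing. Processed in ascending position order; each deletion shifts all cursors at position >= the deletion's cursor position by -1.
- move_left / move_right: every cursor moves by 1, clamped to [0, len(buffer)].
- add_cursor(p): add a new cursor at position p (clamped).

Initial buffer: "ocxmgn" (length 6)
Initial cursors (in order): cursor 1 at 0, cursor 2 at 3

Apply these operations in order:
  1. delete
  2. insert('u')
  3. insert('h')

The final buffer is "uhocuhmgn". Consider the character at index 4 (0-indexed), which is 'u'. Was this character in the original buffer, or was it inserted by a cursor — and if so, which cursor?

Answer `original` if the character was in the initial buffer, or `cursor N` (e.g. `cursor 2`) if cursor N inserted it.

Answer: cursor 2

Derivation:
After op 1 (delete): buffer="ocmgn" (len 5), cursors c1@0 c2@2, authorship .....
After op 2 (insert('u')): buffer="uocumgn" (len 7), cursors c1@1 c2@4, authorship 1..2...
After op 3 (insert('h')): buffer="uhocuhmgn" (len 9), cursors c1@2 c2@6, authorship 11..22...
Authorship (.=original, N=cursor N): 1 1 . . 2 2 . . .
Index 4: author = 2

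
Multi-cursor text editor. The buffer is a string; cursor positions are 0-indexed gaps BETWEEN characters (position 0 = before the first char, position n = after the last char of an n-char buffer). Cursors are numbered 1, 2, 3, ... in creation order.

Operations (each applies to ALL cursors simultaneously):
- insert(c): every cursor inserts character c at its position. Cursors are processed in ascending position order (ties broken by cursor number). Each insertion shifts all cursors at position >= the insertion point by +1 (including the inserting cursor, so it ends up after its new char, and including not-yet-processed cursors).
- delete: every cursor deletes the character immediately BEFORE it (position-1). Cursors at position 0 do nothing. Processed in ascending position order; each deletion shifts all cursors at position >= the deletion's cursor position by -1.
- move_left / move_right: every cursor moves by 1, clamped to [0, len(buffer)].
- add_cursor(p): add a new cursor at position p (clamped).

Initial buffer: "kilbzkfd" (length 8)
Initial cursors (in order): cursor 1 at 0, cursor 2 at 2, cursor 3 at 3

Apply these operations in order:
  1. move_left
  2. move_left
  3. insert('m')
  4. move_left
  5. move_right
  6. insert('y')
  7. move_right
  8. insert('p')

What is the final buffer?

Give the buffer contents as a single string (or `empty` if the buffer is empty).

Answer: mmyykppmyiplbzkfd

Derivation:
After op 1 (move_left): buffer="kilbzkfd" (len 8), cursors c1@0 c2@1 c3@2, authorship ........
After op 2 (move_left): buffer="kilbzkfd" (len 8), cursors c1@0 c2@0 c3@1, authorship ........
After op 3 (insert('m')): buffer="mmkmilbzkfd" (len 11), cursors c1@2 c2@2 c3@4, authorship 12.3.......
After op 4 (move_left): buffer="mmkmilbzkfd" (len 11), cursors c1@1 c2@1 c3@3, authorship 12.3.......
After op 5 (move_right): buffer="mmkmilbzkfd" (len 11), cursors c1@2 c2@2 c3@4, authorship 12.3.......
After op 6 (insert('y')): buffer="mmyykmyilbzkfd" (len 14), cursors c1@4 c2@4 c3@7, authorship 1212.33.......
After op 7 (move_right): buffer="mmyykmyilbzkfd" (len 14), cursors c1@5 c2@5 c3@8, authorship 1212.33.......
After op 8 (insert('p')): buffer="mmyykppmyiplbzkfd" (len 17), cursors c1@7 c2@7 c3@11, authorship 1212.1233.3......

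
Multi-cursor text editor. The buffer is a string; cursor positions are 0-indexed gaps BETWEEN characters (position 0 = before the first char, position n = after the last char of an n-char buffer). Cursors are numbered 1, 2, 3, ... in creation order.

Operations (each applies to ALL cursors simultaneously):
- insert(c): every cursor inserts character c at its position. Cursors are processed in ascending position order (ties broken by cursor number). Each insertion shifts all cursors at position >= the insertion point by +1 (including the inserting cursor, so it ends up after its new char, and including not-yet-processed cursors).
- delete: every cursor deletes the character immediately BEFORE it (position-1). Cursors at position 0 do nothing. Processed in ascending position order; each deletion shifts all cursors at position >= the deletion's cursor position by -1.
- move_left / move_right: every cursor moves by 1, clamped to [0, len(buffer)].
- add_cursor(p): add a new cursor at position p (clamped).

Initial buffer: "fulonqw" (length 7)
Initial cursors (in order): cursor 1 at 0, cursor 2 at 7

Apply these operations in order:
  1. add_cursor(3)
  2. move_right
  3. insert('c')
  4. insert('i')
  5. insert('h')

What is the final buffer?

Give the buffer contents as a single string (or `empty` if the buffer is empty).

After op 1 (add_cursor(3)): buffer="fulonqw" (len 7), cursors c1@0 c3@3 c2@7, authorship .......
After op 2 (move_right): buffer="fulonqw" (len 7), cursors c1@1 c3@4 c2@7, authorship .......
After op 3 (insert('c')): buffer="fculocnqwc" (len 10), cursors c1@2 c3@6 c2@10, authorship .1...3...2
After op 4 (insert('i')): buffer="fciulocinqwci" (len 13), cursors c1@3 c3@8 c2@13, authorship .11...33...22
After op 5 (insert('h')): buffer="fcihulocihnqwcih" (len 16), cursors c1@4 c3@10 c2@16, authorship .111...333...222

Answer: fcihulocihnqwcih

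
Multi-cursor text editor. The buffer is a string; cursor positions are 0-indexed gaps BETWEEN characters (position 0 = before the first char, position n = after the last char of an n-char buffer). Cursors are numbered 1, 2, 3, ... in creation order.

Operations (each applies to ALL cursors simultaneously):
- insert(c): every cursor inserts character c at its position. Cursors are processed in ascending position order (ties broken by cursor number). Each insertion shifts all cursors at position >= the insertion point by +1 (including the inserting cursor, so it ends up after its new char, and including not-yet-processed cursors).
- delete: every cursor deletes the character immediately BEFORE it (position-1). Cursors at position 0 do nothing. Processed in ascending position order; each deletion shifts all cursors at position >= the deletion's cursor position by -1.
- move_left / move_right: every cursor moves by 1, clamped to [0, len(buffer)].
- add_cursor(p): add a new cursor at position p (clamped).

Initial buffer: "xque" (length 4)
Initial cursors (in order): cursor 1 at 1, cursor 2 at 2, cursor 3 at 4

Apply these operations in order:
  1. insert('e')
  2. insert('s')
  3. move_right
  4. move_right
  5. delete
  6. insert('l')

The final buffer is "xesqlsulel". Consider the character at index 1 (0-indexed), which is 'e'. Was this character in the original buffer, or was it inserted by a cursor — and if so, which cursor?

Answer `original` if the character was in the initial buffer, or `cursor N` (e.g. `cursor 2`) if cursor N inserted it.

After op 1 (insert('e')): buffer="xeqeuee" (len 7), cursors c1@2 c2@4 c3@7, authorship .1.2..3
After op 2 (insert('s')): buffer="xesqesuees" (len 10), cursors c1@3 c2@6 c3@10, authorship .11.22..33
After op 3 (move_right): buffer="xesqesuees" (len 10), cursors c1@4 c2@7 c3@10, authorship .11.22..33
After op 4 (move_right): buffer="xesqesuees" (len 10), cursors c1@5 c2@8 c3@10, authorship .11.22..33
After op 5 (delete): buffer="xesqsue" (len 7), cursors c1@4 c2@6 c3@7, authorship .11.2.3
After op 6 (insert('l')): buffer="xesqlsulel" (len 10), cursors c1@5 c2@8 c3@10, authorship .11.12.233
Authorship (.=original, N=cursor N): . 1 1 . 1 2 . 2 3 3
Index 1: author = 1

Answer: cursor 1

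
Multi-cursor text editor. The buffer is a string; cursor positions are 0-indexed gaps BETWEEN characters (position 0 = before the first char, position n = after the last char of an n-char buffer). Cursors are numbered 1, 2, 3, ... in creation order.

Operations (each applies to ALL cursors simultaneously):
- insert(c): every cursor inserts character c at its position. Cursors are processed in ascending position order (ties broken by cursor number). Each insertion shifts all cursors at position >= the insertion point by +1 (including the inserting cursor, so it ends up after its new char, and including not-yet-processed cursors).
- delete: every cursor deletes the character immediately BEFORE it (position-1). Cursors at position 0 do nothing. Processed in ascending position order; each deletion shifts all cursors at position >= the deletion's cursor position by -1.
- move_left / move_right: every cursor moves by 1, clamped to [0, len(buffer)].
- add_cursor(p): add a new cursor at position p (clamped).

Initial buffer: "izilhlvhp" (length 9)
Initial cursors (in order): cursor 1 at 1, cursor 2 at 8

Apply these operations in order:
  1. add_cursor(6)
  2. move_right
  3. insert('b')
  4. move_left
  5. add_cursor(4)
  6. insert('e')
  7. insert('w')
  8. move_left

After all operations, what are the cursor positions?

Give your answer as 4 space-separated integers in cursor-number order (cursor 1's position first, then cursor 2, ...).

Answer: 3 18 13 7

Derivation:
After op 1 (add_cursor(6)): buffer="izilhlvhp" (len 9), cursors c1@1 c3@6 c2@8, authorship .........
After op 2 (move_right): buffer="izilhlvhp" (len 9), cursors c1@2 c3@7 c2@9, authorship .........
After op 3 (insert('b')): buffer="izbilhlvbhpb" (len 12), cursors c1@3 c3@9 c2@12, authorship ..1.....3..2
After op 4 (move_left): buffer="izbilhlvbhpb" (len 12), cursors c1@2 c3@8 c2@11, authorship ..1.....3..2
After op 5 (add_cursor(4)): buffer="izbilhlvbhpb" (len 12), cursors c1@2 c4@4 c3@8 c2@11, authorship ..1.....3..2
After op 6 (insert('e')): buffer="izebielhlvebhpeb" (len 16), cursors c1@3 c4@6 c3@11 c2@15, authorship ..11.4....33..22
After op 7 (insert('w')): buffer="izewbiewlhlvewbhpewb" (len 20), cursors c1@4 c4@8 c3@14 c2@19, authorship ..111.44....333..222
After op 8 (move_left): buffer="izewbiewlhlvewbhpewb" (len 20), cursors c1@3 c4@7 c3@13 c2@18, authorship ..111.44....333..222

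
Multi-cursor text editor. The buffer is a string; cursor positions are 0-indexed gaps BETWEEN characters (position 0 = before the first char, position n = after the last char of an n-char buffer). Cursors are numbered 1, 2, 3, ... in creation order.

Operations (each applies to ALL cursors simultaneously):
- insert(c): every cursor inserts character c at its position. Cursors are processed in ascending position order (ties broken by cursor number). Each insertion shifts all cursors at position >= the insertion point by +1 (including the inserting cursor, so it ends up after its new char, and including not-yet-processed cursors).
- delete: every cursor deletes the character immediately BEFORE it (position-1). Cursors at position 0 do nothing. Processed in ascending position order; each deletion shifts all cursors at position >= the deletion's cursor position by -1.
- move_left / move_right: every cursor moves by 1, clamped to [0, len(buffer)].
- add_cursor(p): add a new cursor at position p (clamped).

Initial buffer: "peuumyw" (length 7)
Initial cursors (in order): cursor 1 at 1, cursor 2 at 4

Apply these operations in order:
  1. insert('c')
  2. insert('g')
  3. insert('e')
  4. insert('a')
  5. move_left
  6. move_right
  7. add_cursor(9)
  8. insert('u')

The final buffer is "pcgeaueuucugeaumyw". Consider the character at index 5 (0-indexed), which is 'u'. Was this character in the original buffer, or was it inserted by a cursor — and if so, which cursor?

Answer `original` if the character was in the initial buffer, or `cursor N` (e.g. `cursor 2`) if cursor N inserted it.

Answer: cursor 1

Derivation:
After op 1 (insert('c')): buffer="pceuucmyw" (len 9), cursors c1@2 c2@6, authorship .1...2...
After op 2 (insert('g')): buffer="pcgeuucgmyw" (len 11), cursors c1@3 c2@8, authorship .11...22...
After op 3 (insert('e')): buffer="pcgeeuucgemyw" (len 13), cursors c1@4 c2@10, authorship .111...222...
After op 4 (insert('a')): buffer="pcgeaeuucgeamyw" (len 15), cursors c1@5 c2@12, authorship .1111...2222...
After op 5 (move_left): buffer="pcgeaeuucgeamyw" (len 15), cursors c1@4 c2@11, authorship .1111...2222...
After op 6 (move_right): buffer="pcgeaeuucgeamyw" (len 15), cursors c1@5 c2@12, authorship .1111...2222...
After op 7 (add_cursor(9)): buffer="pcgeaeuucgeamyw" (len 15), cursors c1@5 c3@9 c2@12, authorship .1111...2222...
After op 8 (insert('u')): buffer="pcgeaueuucugeaumyw" (len 18), cursors c1@6 c3@11 c2@15, authorship .11111...232222...
Authorship (.=original, N=cursor N): . 1 1 1 1 1 . . . 2 3 2 2 2 2 . . .
Index 5: author = 1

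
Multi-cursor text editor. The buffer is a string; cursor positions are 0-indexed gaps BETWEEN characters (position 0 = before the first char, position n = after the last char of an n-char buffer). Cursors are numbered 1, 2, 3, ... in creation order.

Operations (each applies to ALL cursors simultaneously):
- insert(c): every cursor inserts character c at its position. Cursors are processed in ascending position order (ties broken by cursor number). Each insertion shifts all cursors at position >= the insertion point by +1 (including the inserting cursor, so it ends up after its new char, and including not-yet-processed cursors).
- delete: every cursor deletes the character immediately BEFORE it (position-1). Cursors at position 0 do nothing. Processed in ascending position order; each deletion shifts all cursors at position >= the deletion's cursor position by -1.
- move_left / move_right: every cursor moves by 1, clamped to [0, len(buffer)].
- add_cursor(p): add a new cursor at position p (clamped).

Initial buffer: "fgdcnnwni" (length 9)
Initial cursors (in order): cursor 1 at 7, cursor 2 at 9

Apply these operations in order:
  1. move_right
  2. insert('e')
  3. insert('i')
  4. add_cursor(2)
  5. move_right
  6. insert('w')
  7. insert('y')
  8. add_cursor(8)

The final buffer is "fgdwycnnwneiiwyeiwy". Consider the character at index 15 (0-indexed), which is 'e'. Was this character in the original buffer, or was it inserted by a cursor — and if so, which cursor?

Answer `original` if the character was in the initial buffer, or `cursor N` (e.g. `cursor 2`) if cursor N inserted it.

Answer: cursor 2

Derivation:
After op 1 (move_right): buffer="fgdcnnwni" (len 9), cursors c1@8 c2@9, authorship .........
After op 2 (insert('e')): buffer="fgdcnnwneie" (len 11), cursors c1@9 c2@11, authorship ........1.2
After op 3 (insert('i')): buffer="fgdcnnwneiiei" (len 13), cursors c1@10 c2@13, authorship ........11.22
After op 4 (add_cursor(2)): buffer="fgdcnnwneiiei" (len 13), cursors c3@2 c1@10 c2@13, authorship ........11.22
After op 5 (move_right): buffer="fgdcnnwneiiei" (len 13), cursors c3@3 c1@11 c2@13, authorship ........11.22
After op 6 (insert('w')): buffer="fgdwcnnwneiiweiw" (len 16), cursors c3@4 c1@13 c2@16, authorship ...3.....11.1222
After op 7 (insert('y')): buffer="fgdwycnnwneiiwyeiwy" (len 19), cursors c3@5 c1@15 c2@19, authorship ...33.....11.112222
After op 8 (add_cursor(8)): buffer="fgdwycnnwneiiwyeiwy" (len 19), cursors c3@5 c4@8 c1@15 c2@19, authorship ...33.....11.112222
Authorship (.=original, N=cursor N): . . . 3 3 . . . . . 1 1 . 1 1 2 2 2 2
Index 15: author = 2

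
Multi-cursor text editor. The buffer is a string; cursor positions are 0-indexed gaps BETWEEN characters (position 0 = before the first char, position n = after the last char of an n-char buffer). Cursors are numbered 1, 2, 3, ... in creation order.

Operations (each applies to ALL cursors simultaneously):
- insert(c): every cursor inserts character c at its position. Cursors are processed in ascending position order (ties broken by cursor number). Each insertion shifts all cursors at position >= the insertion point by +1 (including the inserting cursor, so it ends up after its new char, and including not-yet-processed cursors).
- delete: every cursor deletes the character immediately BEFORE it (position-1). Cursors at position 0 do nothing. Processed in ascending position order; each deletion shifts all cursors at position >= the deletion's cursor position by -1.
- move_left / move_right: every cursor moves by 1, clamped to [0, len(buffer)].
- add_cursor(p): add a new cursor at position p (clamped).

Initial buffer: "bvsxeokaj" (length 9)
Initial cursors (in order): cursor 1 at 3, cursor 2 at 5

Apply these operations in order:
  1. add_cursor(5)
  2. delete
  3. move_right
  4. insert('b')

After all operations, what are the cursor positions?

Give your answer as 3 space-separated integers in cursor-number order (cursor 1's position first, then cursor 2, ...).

Answer: 6 6 6

Derivation:
After op 1 (add_cursor(5)): buffer="bvsxeokaj" (len 9), cursors c1@3 c2@5 c3@5, authorship .........
After op 2 (delete): buffer="bvokaj" (len 6), cursors c1@2 c2@2 c3@2, authorship ......
After op 3 (move_right): buffer="bvokaj" (len 6), cursors c1@3 c2@3 c3@3, authorship ......
After op 4 (insert('b')): buffer="bvobbbkaj" (len 9), cursors c1@6 c2@6 c3@6, authorship ...123...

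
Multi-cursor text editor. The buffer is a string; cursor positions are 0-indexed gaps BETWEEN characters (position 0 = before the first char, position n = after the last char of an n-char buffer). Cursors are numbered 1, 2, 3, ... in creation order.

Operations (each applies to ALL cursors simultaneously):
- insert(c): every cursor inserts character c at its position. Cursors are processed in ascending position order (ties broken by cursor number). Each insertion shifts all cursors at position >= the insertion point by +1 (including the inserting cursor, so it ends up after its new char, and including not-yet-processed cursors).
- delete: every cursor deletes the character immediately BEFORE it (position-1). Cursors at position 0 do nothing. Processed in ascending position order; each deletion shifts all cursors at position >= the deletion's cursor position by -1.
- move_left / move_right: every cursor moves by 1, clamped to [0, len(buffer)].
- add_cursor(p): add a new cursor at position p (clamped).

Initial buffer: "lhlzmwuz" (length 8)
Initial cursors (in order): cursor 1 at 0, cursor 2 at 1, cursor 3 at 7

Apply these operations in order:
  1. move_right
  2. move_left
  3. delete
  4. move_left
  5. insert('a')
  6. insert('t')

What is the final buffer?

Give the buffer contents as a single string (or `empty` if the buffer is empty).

Answer: aatthlzmatwz

Derivation:
After op 1 (move_right): buffer="lhlzmwuz" (len 8), cursors c1@1 c2@2 c3@8, authorship ........
After op 2 (move_left): buffer="lhlzmwuz" (len 8), cursors c1@0 c2@1 c3@7, authorship ........
After op 3 (delete): buffer="hlzmwz" (len 6), cursors c1@0 c2@0 c3@5, authorship ......
After op 4 (move_left): buffer="hlzmwz" (len 6), cursors c1@0 c2@0 c3@4, authorship ......
After op 5 (insert('a')): buffer="aahlzmawz" (len 9), cursors c1@2 c2@2 c3@7, authorship 12....3..
After op 6 (insert('t')): buffer="aatthlzmatwz" (len 12), cursors c1@4 c2@4 c3@10, authorship 1212....33..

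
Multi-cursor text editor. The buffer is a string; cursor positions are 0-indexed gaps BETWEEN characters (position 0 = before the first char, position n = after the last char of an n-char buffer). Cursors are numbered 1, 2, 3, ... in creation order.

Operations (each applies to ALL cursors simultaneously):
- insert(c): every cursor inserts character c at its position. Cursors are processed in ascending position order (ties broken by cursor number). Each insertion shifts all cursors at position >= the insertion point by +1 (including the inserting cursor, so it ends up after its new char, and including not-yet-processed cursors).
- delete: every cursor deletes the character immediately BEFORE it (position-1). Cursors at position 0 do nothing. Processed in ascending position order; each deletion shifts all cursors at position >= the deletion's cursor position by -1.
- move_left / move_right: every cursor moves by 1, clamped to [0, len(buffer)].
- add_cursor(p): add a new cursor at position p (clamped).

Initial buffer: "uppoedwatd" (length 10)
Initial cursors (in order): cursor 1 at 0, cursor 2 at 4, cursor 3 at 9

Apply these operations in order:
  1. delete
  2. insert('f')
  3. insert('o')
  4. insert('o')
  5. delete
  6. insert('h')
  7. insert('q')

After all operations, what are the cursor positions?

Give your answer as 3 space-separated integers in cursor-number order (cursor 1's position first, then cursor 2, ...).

After op 1 (delete): buffer="uppedwad" (len 8), cursors c1@0 c2@3 c3@7, authorship ........
After op 2 (insert('f')): buffer="fuppfedwafd" (len 11), cursors c1@1 c2@5 c3@10, authorship 1...2....3.
After op 3 (insert('o')): buffer="fouppfoedwafod" (len 14), cursors c1@2 c2@7 c3@13, authorship 11...22....33.
After op 4 (insert('o')): buffer="foouppfooedwafood" (len 17), cursors c1@3 c2@9 c3@16, authorship 111...222....333.
After op 5 (delete): buffer="fouppfoedwafod" (len 14), cursors c1@2 c2@7 c3@13, authorship 11...22....33.
After op 6 (insert('h')): buffer="fohuppfohedwafohd" (len 17), cursors c1@3 c2@9 c3@16, authorship 111...222....333.
After op 7 (insert('q')): buffer="fohquppfohqedwafohqd" (len 20), cursors c1@4 c2@11 c3@19, authorship 1111...2222....3333.

Answer: 4 11 19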